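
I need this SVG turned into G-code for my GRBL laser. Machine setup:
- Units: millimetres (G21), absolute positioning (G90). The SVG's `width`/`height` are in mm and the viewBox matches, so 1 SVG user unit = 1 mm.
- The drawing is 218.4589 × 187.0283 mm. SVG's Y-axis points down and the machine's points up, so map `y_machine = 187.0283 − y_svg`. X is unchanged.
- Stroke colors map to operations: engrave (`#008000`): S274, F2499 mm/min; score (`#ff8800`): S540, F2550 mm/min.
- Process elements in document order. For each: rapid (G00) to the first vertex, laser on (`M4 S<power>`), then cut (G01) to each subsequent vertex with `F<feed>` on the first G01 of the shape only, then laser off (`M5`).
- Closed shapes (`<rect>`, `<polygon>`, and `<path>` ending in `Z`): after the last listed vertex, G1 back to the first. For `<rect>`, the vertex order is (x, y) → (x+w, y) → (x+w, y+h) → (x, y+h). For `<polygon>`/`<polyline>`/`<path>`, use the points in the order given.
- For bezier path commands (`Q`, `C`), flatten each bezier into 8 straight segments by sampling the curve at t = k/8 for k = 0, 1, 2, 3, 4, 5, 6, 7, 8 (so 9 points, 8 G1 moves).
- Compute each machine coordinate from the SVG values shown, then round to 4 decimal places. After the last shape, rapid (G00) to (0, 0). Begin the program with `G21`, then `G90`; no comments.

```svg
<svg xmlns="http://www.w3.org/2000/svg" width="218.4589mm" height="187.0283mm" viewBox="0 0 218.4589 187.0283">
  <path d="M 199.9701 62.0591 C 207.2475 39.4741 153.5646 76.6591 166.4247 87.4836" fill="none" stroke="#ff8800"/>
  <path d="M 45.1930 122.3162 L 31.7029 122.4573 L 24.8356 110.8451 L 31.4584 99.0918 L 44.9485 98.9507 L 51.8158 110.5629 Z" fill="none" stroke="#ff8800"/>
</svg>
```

1 u = 1 mm; y_m = 187.0283 − y.

[1] `<path>` cubic bezier, #ff8800→score S540 F2550: (199.9701,124.9692) → (200.0906,130.8051) → (195.9903,132.0469) → (189.1634,129.7039) → (181.1039,124.7855) → (173.3061,118.3011) → (167.2642,111.2599) → (164.4723,104.6713) → (166.4247,99.5447)

[2] `<path>` regular polygon, #ff8800→score S540 F2550: (45.1930,64.7121) → (31.7029,64.5710) → (24.8356,76.1832) → (31.4584,87.9365) → (44.9485,88.0776) → (51.8158,76.4654) → (45.1930,64.7121) (closed)

G21
G90
G00 X199.9701 Y124.9692
M4 S540
G01 X200.0906 Y130.8051 F2550
G01 X195.9903 Y132.0469
G01 X189.1634 Y129.7039
G01 X181.1039 Y124.7855
G01 X173.3061 Y118.3011
G01 X167.2642 Y111.2599
G01 X164.4723 Y104.6713
G01 X166.4247 Y99.5447
M5
G00 X45.1930 Y64.7121
M4 S540
G01 X31.7029 Y64.5710 F2550
G01 X24.8356 Y76.1832
G01 X31.4584 Y87.9365
G01 X44.9485 Y88.0776
G01 X51.8158 Y76.4654
G01 X45.1930 Y64.7121
M5
G00 X0.0000 Y0.0000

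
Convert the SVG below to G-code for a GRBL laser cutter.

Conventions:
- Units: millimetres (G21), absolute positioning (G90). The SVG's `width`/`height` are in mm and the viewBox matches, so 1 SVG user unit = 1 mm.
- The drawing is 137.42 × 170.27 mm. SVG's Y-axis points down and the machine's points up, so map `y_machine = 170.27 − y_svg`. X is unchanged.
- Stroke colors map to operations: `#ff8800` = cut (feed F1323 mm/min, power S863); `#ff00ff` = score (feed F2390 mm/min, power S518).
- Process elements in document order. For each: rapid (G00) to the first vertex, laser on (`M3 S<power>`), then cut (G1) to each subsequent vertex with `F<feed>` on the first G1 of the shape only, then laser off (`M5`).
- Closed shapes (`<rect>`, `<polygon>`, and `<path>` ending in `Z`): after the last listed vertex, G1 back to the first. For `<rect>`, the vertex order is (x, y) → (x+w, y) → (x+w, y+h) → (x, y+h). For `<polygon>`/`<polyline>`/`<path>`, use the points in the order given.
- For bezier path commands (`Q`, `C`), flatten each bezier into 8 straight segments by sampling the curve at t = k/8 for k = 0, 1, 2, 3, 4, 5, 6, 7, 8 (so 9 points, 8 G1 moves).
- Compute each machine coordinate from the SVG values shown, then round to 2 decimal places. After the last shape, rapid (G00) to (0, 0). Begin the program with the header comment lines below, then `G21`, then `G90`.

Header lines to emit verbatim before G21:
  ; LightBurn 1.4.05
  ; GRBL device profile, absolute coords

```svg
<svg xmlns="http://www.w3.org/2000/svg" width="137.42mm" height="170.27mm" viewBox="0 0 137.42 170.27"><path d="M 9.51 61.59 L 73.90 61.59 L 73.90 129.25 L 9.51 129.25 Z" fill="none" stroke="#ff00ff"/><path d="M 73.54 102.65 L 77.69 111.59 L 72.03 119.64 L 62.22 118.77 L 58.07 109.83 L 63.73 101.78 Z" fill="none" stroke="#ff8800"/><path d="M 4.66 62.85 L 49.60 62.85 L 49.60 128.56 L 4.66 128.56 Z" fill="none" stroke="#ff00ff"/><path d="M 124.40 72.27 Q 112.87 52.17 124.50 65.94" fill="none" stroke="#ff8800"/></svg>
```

; LightBurn 1.4.05
; GRBL device profile, absolute coords
G21
G90
G00 X9.51 Y108.68
M3 S518
G1 X73.90 Y108.68 F2390
G1 X73.90 Y41.02
G1 X9.51 Y41.02
G1 X9.51 Y108.68
M5
G00 X73.54 Y67.62
M3 S863
G1 X77.69 Y58.68 F1323
G1 X72.03 Y50.63
G1 X62.22 Y51.50
G1 X58.07 Y60.44
G1 X63.73 Y68.49
G1 X73.54 Y67.62
M5
G00 X4.66 Y107.42
M3 S518
G1 X49.60 Y107.42 F2390
G1 X49.60 Y41.71
G1 X4.66 Y41.71
G1 X4.66 Y107.42
M5
G00 X124.40 Y98.00
M3 S863
G1 X121.88 Y102.50 F1323
G1 X120.08 Y105.93
G1 X119.01 Y108.31
G1 X118.66 Y109.63
G1 X119.03 Y109.89
G1 X120.13 Y109.10
G1 X121.95 Y107.24
G1 X124.50 Y104.33
M5
G00 X0.00 Y0.00

1 u = 1 mm; y_m = 170.27 − y.

[1] `<path>` rectangle, #ff00ff→score S518 F2390: (9.51,108.68) → (73.90,108.68) → (73.90,41.02) → (9.51,41.02) → (9.51,108.68) (closed)

[2] `<path>` regular polygon, #ff8800→cut S863 F1323: (73.54,67.62) → (77.69,58.68) → (72.03,50.63) → (62.22,51.50) → (58.07,60.44) → (63.73,68.49) → (73.54,67.62) (closed)

[3] `<path>` rectangle, #ff00ff→score S518 F2390: (4.66,107.42) → (49.60,107.42) → (49.60,41.71) → (4.66,41.71) → (4.66,107.42) (closed)

[4] `<path>` quadratic bezier, #ff8800→cut S863 F1323: (124.40,98.00) → (121.88,102.50) → (120.08,105.93) → (119.01,108.31) → (118.66,109.63) → (119.03,109.89) → (120.13,109.10) → (121.95,107.24) → (124.50,104.33)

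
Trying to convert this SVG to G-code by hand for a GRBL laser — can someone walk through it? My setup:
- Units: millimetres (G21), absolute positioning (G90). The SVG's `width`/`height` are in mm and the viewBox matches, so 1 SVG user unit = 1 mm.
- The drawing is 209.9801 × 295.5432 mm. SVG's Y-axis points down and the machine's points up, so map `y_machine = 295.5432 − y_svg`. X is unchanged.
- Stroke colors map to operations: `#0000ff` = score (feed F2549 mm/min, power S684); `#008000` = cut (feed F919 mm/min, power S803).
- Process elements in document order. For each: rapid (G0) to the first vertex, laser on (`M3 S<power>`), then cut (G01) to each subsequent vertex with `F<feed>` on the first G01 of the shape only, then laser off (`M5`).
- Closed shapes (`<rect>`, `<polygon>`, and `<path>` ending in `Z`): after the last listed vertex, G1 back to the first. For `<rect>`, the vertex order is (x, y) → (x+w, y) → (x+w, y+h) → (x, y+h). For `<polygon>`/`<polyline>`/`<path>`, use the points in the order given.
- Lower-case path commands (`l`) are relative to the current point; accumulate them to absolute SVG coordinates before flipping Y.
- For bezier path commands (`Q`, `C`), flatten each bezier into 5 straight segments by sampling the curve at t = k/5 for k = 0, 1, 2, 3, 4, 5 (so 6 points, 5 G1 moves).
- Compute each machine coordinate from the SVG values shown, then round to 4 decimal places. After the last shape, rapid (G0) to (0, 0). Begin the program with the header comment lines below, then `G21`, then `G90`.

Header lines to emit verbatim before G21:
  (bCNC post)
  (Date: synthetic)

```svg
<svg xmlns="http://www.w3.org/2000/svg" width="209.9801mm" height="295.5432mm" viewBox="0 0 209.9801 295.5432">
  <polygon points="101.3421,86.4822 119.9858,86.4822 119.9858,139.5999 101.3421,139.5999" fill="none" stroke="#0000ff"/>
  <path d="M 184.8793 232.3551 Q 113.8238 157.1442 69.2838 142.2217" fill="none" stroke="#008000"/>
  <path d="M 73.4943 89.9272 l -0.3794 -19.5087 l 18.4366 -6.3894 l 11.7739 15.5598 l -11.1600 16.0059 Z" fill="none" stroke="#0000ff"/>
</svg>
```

(bCNC post)
(Date: synthetic)
G21
G90
G0 X101.3421 Y209.0610
M3 S684
G01 X119.9858 Y209.0610 F2549
G01 X119.9858 Y155.9433
G01 X101.3421 Y155.9433
G01 X101.3421 Y209.0610
M5
G0 X184.8793 Y63.1881
M3 S803
G01 X157.5177 Y90.8609 F919
G01 X132.2774 Y113.7107
G01 X109.1583 Y131.7374
G01 X88.1604 Y144.9410
G01 X69.2838 Y153.3215
M5
G0 X73.4943 Y205.6160
M3 S684
G01 X73.1149 Y225.1247 F2549
G01 X91.5515 Y231.5141
G01 X103.3254 Y215.9543
G01 X92.1654 Y199.9484
G01 X73.4943 Y205.6160
M5
G0 X0.0000 Y0.0000

Since the viewBox matches the mm dimensions, user units are millimetres directly. The only transform is the Y-flip y_m = 295.5432 − y_svg.

Shape 1 is a rectangle drawn with `<polygon>`. Its stroke #0000ff means score at S684, F2549. After flipping Y the toolpath is (101.3421,209.0610) → (119.9858,209.0610) → (119.9858,155.9433) → (101.3421,155.9433) → (101.3421,209.0610), returning to the start.

Shape 2 is a quadratic bezier drawn with `<path>`. Its stroke #008000 means cut at S803, F919. After flipping Y the toolpath is (184.8793,63.1881) → (157.5177,90.8609) → (132.2774,113.7107) → (109.1583,131.7374) → (88.1604,144.9410) → (69.2838,153.3215).

Shape 3 is a regular polygon drawn with `<path>`. Its stroke #0000ff means score at S684, F2549. After flipping Y the toolpath is (73.4943,205.6160) → (73.1149,225.1247) → (91.5515,231.5141) → (103.3254,215.9543) → (92.1654,199.9484) → (73.4943,205.6160), returning to the start.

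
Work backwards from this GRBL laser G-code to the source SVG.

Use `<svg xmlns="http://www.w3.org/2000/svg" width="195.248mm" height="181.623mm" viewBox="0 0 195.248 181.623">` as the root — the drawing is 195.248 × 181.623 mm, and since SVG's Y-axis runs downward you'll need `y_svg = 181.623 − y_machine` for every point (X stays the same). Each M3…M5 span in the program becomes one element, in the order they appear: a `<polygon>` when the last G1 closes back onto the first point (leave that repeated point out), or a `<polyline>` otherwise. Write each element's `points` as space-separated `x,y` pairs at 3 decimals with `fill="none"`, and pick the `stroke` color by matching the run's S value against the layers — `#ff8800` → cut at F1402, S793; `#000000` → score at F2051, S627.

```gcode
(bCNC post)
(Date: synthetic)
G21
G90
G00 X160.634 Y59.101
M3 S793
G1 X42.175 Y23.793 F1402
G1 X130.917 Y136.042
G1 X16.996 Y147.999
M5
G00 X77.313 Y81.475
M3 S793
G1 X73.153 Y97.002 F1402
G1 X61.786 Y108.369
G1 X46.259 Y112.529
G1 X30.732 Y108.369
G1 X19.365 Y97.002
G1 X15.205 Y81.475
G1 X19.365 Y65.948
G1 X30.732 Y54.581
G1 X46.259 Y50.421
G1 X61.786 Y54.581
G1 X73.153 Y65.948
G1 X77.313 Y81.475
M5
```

<svg xmlns="http://www.w3.org/2000/svg" width="195.248mm" height="181.623mm" viewBox="0 0 195.248 181.623">
  <polyline points="160.634,122.522 42.175,157.830 130.917,45.581 16.996,33.624" fill="none" stroke="#ff8800"/>
  <polygon points="77.313,100.148 73.153,84.621 61.786,73.254 46.259,69.094 30.732,73.254 19.365,84.621 15.205,100.148 19.365,115.675 30.732,127.042 46.259,131.202 61.786,127.042 73.153,115.675" fill="none" stroke="#ff8800"/>
</svg>

Machine Y-up, SVG Y-down with viewBox height 181.623, so y_svg = 181.623 − y_machine; X carries over. Every run uses S793, so all elements get stroke `#ff8800` (cut).

Run 1: The run is open, so emit a `<polyline>` with points (Y-flipped): 160.634,122.522 42.175,157.830 130.917,45.581 16.996,33.624.

Run 2: The run returns to its start, so emit a `<polygon>` with points (Y-flipped): 77.313,100.148 73.153,84.621 61.786,73.254 46.259,69.094 30.732,73.254 19.365,84.621 15.205,100.148 19.365,115.675 30.732,127.042 46.259,131.202 61.786,127.042 73.153,115.675.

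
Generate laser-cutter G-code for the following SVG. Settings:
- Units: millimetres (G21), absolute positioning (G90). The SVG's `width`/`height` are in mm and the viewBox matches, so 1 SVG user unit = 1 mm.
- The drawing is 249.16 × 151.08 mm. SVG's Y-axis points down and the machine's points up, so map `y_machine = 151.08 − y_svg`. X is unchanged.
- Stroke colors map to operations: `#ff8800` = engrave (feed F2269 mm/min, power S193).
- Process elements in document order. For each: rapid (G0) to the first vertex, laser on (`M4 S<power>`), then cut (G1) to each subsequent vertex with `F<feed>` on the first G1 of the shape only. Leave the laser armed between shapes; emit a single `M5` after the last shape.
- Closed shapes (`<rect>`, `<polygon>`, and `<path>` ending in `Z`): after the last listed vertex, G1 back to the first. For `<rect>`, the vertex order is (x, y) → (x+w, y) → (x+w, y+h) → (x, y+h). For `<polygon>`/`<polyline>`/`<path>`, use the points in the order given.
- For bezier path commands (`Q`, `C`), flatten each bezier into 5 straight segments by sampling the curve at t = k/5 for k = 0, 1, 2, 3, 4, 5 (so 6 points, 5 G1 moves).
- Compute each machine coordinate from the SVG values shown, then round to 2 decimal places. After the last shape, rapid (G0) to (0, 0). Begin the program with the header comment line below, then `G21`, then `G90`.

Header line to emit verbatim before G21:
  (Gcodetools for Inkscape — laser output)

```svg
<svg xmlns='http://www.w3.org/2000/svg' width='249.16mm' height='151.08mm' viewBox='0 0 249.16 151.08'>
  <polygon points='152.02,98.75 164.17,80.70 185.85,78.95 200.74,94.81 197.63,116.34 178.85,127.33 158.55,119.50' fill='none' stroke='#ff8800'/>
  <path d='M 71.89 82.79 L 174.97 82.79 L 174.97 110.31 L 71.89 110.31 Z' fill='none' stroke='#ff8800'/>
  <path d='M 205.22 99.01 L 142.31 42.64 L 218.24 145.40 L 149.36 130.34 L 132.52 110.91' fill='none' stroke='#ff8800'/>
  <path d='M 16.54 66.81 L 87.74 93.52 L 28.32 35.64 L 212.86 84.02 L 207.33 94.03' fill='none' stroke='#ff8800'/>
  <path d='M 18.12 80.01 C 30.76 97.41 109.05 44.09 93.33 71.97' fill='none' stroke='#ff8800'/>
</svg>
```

viewBox `0 0 249.16 151.08` with mm width/height → 1 unit = 1 mm. Flip: y_m = 151.08 − y_svg.

**Shape 1** — `<polygon>` regular polygon, stroke `#ff8800` → engrave (S193, F2269). Machine vertices: (152.02,52.33) → (164.17,70.38) → (185.85,72.13) → (200.74,56.27) → (197.63,34.74) → (178.85,23.75) → (158.55,31.58) → (152.02,52.33). Closed: final G1 returns to the first vertex.

**Shape 2** — `<path>` rectangle, stroke `#ff8800` → engrave (S193, F2269). Machine vertices: (71.89,68.29) → (174.97,68.29) → (174.97,40.77) → (71.89,40.77) → (71.89,68.29). Closed: final G1 returns to the first vertex.

**Shape 3** — `<path>` open polyline, stroke `#ff8800` → engrave (S193, F2269). Machine vertices: (205.22,52.07) → (142.31,108.44) → (218.24,5.68) → (149.36,20.74) → (132.52,40.17). Open path.

**Shape 4** — `<path>` open polyline, stroke `#ff8800` → engrave (S193, F2269). Machine vertices: (16.54,84.27) → (87.74,57.56) → (28.32,115.44) → (212.86,67.06) → (207.33,57.05). Open path.

**Shape 5** — `<path>` cubic bezier, stroke `#ff8800` → engrave (S193, F2269). Control points (SVG): P0=(18.12,80.01), P1=(30.76,97.41), P2=(109.05,44.09), P3=(93.33,71.97); sampled at t=k/5. Machine vertices: (18.12,71.07) → (32.30,67.90) → (54.58,74.41) → (77.29,83.31) → (92.76,87.31) → (93.33,79.11). Open path.

(Gcodetools for Inkscape — laser output)
G21
G90
G0 X152.02 Y52.33
M4 S193
G1 X164.17 Y70.38 F2269
G1 X185.85 Y72.13
G1 X200.74 Y56.27
G1 X197.63 Y34.74
G1 X178.85 Y23.75
G1 X158.55 Y31.58
G1 X152.02 Y52.33
G0 X71.89 Y68.29
M4 S193
G1 X174.97 Y68.29 F2269
G1 X174.97 Y40.77
G1 X71.89 Y40.77
G1 X71.89 Y68.29
G0 X205.22 Y52.07
M4 S193
G1 X142.31 Y108.44 F2269
G1 X218.24 Y5.68
G1 X149.36 Y20.74
G1 X132.52 Y40.17
G0 X16.54 Y84.27
M4 S193
G1 X87.74 Y57.56 F2269
G1 X28.32 Y115.44
G1 X212.86 Y67.06
G1 X207.33 Y57.05
G0 X18.12 Y71.07
M4 S193
G1 X32.30 Y67.90 F2269
G1 X54.58 Y74.41
G1 X77.29 Y83.31
G1 X92.76 Y87.31
G1 X93.33 Y79.11
M5
G0 X0.00 Y0.00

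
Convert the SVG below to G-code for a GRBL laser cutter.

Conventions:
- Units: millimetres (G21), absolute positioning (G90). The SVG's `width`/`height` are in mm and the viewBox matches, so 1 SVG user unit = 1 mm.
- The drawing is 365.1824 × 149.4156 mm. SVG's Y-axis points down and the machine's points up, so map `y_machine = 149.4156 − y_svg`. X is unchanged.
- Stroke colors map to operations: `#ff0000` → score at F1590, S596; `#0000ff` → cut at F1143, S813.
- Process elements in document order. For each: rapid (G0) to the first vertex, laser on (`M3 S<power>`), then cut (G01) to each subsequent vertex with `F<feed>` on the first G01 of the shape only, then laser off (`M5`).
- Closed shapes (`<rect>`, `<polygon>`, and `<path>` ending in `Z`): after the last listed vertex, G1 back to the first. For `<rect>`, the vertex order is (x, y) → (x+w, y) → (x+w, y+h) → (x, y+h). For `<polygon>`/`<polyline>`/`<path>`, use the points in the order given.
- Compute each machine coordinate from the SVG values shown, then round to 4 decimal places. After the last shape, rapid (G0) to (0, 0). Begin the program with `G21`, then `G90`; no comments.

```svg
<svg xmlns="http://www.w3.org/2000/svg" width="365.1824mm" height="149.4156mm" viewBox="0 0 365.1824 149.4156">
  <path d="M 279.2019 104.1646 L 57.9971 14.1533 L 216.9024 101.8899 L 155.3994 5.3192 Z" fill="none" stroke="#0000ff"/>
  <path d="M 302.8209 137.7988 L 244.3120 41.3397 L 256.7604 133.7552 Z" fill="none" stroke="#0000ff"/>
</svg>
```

Since the viewBox matches the mm dimensions, user units are millimetres directly. The only transform is the Y-flip y_m = 149.4156 − y_svg.

Shape 1 is a closed polygon drawn with `<path>`. Its stroke #0000ff means cut at S813, F1143. After flipping Y the toolpath is (279.2019,45.2510) → (57.9971,135.2623) → (216.9024,47.5257) → (155.3994,144.0964) → (279.2019,45.2510), returning to the start.

Shape 2 is a closed polygon drawn with `<path>`. Its stroke #0000ff means cut at S813, F1143. After flipping Y the toolpath is (302.8209,11.6168) → (244.3120,108.0759) → (256.7604,15.6604) → (302.8209,11.6168), returning to the start.

G21
G90
G0 X279.2019 Y45.2510
M3 S813
G01 X57.9971 Y135.2623 F1143
G01 X216.9024 Y47.5257
G01 X155.3994 Y144.0964
G01 X279.2019 Y45.2510
M5
G0 X302.8209 Y11.6168
M3 S813
G01 X244.3120 Y108.0759 F1143
G01 X256.7604 Y15.6604
G01 X302.8209 Y11.6168
M5
G0 X0.0000 Y0.0000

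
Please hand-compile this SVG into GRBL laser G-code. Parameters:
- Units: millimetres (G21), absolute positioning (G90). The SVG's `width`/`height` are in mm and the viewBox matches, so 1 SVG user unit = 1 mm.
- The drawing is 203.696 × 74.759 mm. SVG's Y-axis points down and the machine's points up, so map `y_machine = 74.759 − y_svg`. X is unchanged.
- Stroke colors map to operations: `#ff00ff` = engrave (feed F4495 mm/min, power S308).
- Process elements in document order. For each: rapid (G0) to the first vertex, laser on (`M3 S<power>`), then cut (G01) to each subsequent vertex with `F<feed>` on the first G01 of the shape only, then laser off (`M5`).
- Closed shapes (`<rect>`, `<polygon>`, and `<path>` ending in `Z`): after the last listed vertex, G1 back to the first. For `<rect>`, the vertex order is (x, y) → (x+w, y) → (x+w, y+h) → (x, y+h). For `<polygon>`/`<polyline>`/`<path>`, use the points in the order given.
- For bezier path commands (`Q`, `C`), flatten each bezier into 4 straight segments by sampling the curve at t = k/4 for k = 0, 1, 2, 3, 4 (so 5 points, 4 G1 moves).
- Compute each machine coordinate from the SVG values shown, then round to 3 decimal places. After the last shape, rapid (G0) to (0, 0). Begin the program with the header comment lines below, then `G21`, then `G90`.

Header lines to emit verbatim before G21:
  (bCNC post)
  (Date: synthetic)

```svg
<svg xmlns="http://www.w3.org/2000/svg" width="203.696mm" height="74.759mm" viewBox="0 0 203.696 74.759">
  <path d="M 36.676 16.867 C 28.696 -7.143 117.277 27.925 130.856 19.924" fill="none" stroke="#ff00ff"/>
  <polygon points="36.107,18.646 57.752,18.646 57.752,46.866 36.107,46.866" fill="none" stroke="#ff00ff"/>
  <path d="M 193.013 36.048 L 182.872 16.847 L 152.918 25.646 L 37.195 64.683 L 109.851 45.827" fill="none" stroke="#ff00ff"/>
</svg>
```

Since the viewBox matches the mm dimensions, user units are millimetres directly. The only transform is the Y-flip y_m = 74.759 − y_svg.

Shape 1 is a cubic bezier drawn with `<path>`. Its stroke #ff00ff means engrave at S308, F4495. After flipping Y the toolpath is (36.676,57.892) → (46.116,66.418) → (75.681,62.367) → (109.290,55.314) → (130.856,54.835).

Shape 2 is a rectangle drawn with `<polygon>`. Its stroke #ff00ff means engrave at S308, F4495. After flipping Y the toolpath is (36.107,56.113) → (57.752,56.113) → (57.752,27.893) → (36.107,27.893) → (36.107,56.113), returning to the start.

Shape 3 is a open polyline drawn with `<path>`. Its stroke #ff00ff means engrave at S308, F4495. After flipping Y the toolpath is (193.013,38.711) → (182.872,57.912) → (152.918,49.113) → (37.195,10.076) → (109.851,28.932).

(bCNC post)
(Date: synthetic)
G21
G90
G0 X36.676 Y57.892
M3 S308
G01 X46.116 Y66.418 F4495
G01 X75.681 Y62.367
G01 X109.290 Y55.314
G01 X130.856 Y54.835
M5
G0 X36.107 Y56.113
M3 S308
G01 X57.752 Y56.113 F4495
G01 X57.752 Y27.893
G01 X36.107 Y27.893
G01 X36.107 Y56.113
M5
G0 X193.013 Y38.711
M3 S308
G01 X182.872 Y57.912 F4495
G01 X152.918 Y49.113
G01 X37.195 Y10.076
G01 X109.851 Y28.932
M5
G0 X0.000 Y0.000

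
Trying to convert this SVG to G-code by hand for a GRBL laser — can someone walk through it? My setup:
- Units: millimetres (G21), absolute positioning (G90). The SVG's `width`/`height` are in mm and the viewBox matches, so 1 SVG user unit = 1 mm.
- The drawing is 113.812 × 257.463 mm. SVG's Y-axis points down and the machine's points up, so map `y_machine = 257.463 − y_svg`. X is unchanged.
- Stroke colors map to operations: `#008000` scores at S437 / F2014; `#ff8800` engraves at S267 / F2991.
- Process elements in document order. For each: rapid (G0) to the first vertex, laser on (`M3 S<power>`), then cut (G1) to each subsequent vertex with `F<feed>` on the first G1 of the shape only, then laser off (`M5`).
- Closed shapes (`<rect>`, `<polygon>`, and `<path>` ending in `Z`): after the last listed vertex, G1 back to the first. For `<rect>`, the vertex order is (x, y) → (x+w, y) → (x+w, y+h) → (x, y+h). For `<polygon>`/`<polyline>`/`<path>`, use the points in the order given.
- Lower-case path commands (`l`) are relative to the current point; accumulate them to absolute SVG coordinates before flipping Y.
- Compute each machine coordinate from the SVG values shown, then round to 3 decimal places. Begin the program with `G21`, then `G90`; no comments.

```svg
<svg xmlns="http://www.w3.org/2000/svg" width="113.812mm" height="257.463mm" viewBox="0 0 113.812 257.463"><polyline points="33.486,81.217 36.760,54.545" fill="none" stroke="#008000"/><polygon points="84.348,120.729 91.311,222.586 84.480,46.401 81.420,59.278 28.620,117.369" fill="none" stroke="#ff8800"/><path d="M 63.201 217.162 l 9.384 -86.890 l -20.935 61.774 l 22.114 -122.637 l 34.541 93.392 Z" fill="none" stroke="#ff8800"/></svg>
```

viewBox `0 0 113.812 257.463` with mm width/height → 1 unit = 1 mm. Flip: y_m = 257.463 − y_svg.

**Shape 1** — `<polyline>` line segment, stroke `#008000` → score (S437, F2014). Machine vertices: (33.486,176.246) → (36.760,202.918). Open path.

**Shape 2** — `<polygon>` closed polygon, stroke `#ff8800` → engrave (S267, F2991). Machine vertices: (84.348,136.734) → (91.311,34.877) → (84.480,211.062) → (81.420,198.185) → (28.620,140.094) → (84.348,136.734). Closed: final G1 returns to the first vertex.

**Shape 3** — `<path>` closed polygon, stroke `#ff8800` → engrave (S267, F2991). Machine vertices: (63.201,40.301) → (72.585,127.191) → (51.650,65.417) → (73.764,188.054) → (108.305,94.662) → (63.201,40.301). Closed: final G1 returns to the first vertex.

G21
G90
G0 X33.486 Y176.246
M3 S437
G1 X36.760 Y202.918 F2014
M5
G0 X84.348 Y136.734
M3 S267
G1 X91.311 Y34.877 F2991
G1 X84.480 Y211.062
G1 X81.420 Y198.185
G1 X28.620 Y140.094
G1 X84.348 Y136.734
M5
G0 X63.201 Y40.301
M3 S267
G1 X72.585 Y127.191 F2991
G1 X51.650 Y65.417
G1 X73.764 Y188.054
G1 X108.305 Y94.662
G1 X63.201 Y40.301
M5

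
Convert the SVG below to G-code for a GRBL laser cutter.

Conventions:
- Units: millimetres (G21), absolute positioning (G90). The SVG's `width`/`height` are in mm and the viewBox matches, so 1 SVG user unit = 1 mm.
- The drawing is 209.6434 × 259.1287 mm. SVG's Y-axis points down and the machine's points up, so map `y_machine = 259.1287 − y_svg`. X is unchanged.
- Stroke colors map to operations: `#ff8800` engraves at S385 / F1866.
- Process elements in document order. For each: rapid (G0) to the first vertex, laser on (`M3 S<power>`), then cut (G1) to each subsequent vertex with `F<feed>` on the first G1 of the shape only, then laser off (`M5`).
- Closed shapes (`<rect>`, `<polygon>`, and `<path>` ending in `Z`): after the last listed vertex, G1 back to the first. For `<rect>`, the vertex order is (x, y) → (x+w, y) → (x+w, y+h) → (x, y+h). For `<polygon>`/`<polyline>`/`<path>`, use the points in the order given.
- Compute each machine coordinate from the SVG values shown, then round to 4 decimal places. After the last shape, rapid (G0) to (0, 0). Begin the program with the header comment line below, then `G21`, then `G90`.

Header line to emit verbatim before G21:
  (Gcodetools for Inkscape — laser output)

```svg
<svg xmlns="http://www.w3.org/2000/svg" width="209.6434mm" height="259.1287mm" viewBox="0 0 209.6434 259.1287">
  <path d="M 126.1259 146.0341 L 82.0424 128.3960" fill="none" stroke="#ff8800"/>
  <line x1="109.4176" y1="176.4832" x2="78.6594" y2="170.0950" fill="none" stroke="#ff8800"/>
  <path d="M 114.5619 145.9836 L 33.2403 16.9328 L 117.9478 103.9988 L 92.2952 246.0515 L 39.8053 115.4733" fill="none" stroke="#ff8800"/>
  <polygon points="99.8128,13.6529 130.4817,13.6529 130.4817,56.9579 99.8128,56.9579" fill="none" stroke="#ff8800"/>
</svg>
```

viewBox `0 0 209.6434 259.1287` with mm width/height → 1 unit = 1 mm. Flip: y_m = 259.1287 − y_svg.

**Shape 1** — `<path>` line segment, stroke `#ff8800` → engrave (S385, F1866). Machine vertices: (126.1259,113.0946) → (82.0424,130.7327). Open path.

**Shape 2** — `<line>` line segment, stroke `#ff8800` → engrave (S385, F1866). Machine vertices: (109.4176,82.6455) → (78.6594,89.0337). Open path.

**Shape 3** — `<path>` open polyline, stroke `#ff8800` → engrave (S385, F1866). Machine vertices: (114.5619,113.1451) → (33.2403,242.1959) → (117.9478,155.1299) → (92.2952,13.0772) → (39.8053,143.6554). Open path.

**Shape 4** — `<polygon>` rectangle, stroke `#ff8800` → engrave (S385, F1866). Machine vertices: (99.8128,245.4758) → (130.4817,245.4758) → (130.4817,202.1708) → (99.8128,202.1708) → (99.8128,245.4758). Closed: final G1 returns to the first vertex.

(Gcodetools for Inkscape — laser output)
G21
G90
G0 X126.1259 Y113.0946
M3 S385
G1 X82.0424 Y130.7327 F1866
M5
G0 X109.4176 Y82.6455
M3 S385
G1 X78.6594 Y89.0337 F1866
M5
G0 X114.5619 Y113.1451
M3 S385
G1 X33.2403 Y242.1959 F1866
G1 X117.9478 Y155.1299
G1 X92.2952 Y13.0772
G1 X39.8053 Y143.6554
M5
G0 X99.8128 Y245.4758
M3 S385
G1 X130.4817 Y245.4758 F1866
G1 X130.4817 Y202.1708
G1 X99.8128 Y202.1708
G1 X99.8128 Y245.4758
M5
G0 X0.0000 Y0.0000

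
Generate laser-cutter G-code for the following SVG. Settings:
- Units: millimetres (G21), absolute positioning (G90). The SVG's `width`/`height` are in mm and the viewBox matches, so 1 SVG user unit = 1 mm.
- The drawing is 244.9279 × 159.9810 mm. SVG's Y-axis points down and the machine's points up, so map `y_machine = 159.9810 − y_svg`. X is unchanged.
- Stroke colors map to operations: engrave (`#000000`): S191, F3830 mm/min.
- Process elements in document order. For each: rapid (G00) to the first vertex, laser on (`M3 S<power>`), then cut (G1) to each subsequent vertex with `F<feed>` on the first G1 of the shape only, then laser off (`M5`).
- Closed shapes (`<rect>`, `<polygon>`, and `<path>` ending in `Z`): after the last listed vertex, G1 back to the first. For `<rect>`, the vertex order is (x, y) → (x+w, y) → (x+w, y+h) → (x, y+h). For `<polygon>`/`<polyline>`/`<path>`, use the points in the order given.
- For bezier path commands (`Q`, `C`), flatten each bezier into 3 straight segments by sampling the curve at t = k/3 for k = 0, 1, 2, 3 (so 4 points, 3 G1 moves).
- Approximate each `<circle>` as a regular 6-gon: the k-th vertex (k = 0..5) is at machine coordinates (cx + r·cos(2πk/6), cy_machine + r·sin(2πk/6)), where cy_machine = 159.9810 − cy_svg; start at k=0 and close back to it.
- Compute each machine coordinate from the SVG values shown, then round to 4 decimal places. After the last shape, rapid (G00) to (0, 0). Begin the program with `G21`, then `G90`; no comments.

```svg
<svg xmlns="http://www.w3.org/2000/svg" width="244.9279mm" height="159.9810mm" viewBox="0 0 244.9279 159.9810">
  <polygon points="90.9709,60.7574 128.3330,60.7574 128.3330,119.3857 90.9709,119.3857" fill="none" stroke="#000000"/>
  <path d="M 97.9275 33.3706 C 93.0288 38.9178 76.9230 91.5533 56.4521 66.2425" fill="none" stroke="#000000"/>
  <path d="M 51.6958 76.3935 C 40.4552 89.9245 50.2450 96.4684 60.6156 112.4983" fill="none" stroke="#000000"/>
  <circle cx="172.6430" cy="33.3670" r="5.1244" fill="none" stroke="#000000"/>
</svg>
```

1 u = 1 mm; y_m = 159.9810 − y.

[1] `<polygon>` rectangle, #000000→engrave S191 F3830: (90.9709,99.2236) → (128.3330,99.2236) → (128.3330,40.5953) → (90.9709,40.5953) → (90.9709,99.2236) (closed)

[2] `<path>` cubic bezier, #000000→engrave S191 F3830: (97.9275,126.6104) → (89.5465,109.9980) → (75.2146,89.7789) → (56.4521,93.7385)

[3] `<path>` cubic bezier, #000000→engrave S191 F3830: (51.6958,83.5875) → (46.7079,71.7754) → (51.1960,60.9607) → (60.6156,47.4827)

[4] `<circle>` circle, #000000→engrave S191 F3830: (177.7674,126.6140) → (175.2052,131.0519) → (170.0808,131.0519) → (167.5186,126.6140) → (170.0808,122.1761) → (175.2052,122.1761) → (177.7674,126.6140) (closed)

G21
G90
G00 X90.9709 Y99.2236
M3 S191
G1 X128.3330 Y99.2236 F3830
G1 X128.3330 Y40.5953
G1 X90.9709 Y40.5953
G1 X90.9709 Y99.2236
M5
G00 X97.9275 Y126.6104
M3 S191
G1 X89.5465 Y109.9980 F3830
G1 X75.2146 Y89.7789
G1 X56.4521 Y93.7385
M5
G00 X51.6958 Y83.5875
M3 S191
G1 X46.7079 Y71.7754 F3830
G1 X51.1960 Y60.9607
G1 X60.6156 Y47.4827
M5
G00 X177.7674 Y126.6140
M3 S191
G1 X175.2052 Y131.0519 F3830
G1 X170.0808 Y131.0519
G1 X167.5186 Y126.6140
G1 X170.0808 Y122.1761
G1 X175.2052 Y122.1761
G1 X177.7674 Y126.6140
M5
G00 X0.0000 Y0.0000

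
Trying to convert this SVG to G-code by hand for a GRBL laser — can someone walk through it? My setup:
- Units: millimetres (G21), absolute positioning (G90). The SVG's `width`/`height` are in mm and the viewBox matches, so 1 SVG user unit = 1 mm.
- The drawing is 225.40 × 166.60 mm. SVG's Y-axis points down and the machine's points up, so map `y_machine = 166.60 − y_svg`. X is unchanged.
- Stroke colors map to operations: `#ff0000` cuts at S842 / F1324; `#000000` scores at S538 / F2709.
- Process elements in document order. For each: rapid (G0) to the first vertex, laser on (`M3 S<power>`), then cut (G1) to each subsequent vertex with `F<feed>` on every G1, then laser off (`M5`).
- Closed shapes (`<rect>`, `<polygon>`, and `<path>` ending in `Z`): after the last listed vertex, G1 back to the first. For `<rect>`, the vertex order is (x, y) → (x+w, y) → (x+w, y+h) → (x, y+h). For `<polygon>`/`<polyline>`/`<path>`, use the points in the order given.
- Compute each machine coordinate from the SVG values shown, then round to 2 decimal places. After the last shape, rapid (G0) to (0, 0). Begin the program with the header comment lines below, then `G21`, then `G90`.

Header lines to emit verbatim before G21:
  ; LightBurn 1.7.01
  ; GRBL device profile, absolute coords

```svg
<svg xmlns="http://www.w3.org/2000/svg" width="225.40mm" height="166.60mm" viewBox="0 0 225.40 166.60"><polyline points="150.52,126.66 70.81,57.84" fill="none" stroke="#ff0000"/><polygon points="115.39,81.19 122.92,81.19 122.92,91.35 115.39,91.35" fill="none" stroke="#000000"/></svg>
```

Since the viewBox matches the mm dimensions, user units are millimetres directly. The only transform is the Y-flip y_m = 166.60 − y_svg.

Shape 1 is a line segment drawn with `<polyline>`. Its stroke #ff0000 means cut at S842, F1324. After flipping Y the toolpath is (150.52,39.94) → (70.81,108.76).

Shape 2 is a rectangle drawn with `<polygon>`. Its stroke #000000 means score at S538, F2709. After flipping Y the toolpath is (115.39,85.41) → (122.92,85.41) → (122.92,75.25) → (115.39,75.25) → (115.39,85.41), returning to the start.

; LightBurn 1.7.01
; GRBL device profile, absolute coords
G21
G90
G0 X150.52 Y39.94
M3 S842
G1 X70.81 Y108.76 F1324
M5
G0 X115.39 Y85.41
M3 S538
G1 X122.92 Y85.41 F2709
G1 X122.92 Y75.25 F2709
G1 X115.39 Y75.25 F2709
G1 X115.39 Y85.41 F2709
M5
G0 X0.00 Y0.00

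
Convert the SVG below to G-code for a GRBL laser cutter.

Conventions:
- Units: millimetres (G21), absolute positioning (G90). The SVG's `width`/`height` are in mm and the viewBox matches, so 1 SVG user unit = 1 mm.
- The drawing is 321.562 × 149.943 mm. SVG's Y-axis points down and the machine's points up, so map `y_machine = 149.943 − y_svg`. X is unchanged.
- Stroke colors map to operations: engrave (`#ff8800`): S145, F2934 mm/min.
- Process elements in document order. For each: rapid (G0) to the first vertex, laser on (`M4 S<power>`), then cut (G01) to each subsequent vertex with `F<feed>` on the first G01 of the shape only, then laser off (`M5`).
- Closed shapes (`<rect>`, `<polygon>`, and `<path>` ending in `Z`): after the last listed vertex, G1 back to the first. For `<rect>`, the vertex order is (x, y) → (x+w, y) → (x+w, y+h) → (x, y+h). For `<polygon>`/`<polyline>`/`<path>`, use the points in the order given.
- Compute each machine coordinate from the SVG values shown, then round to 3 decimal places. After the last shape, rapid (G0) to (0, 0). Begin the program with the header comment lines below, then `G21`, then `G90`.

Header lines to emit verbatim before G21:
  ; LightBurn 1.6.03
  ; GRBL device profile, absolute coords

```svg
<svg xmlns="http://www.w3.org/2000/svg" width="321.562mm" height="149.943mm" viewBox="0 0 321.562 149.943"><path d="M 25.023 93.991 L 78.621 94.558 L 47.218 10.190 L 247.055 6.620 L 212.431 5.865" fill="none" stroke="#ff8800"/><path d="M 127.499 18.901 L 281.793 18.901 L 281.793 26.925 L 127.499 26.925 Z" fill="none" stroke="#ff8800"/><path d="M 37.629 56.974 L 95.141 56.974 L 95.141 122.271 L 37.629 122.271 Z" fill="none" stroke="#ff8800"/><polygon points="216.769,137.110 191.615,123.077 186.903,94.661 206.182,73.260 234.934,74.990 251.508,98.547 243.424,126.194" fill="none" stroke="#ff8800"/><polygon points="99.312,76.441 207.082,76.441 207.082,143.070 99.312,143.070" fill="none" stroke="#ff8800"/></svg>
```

viewBox `0 0 321.562 149.943` with mm width/height → 1 unit = 1 mm. Flip: y_m = 149.943 − y_svg.

**Shape 1** — `<path>` open polyline, stroke `#ff8800` → engrave (S145, F2934). Machine vertices: (25.023,55.952) → (78.621,55.385) → (47.218,139.753) → (247.055,143.323) → (212.431,144.078). Open path.

**Shape 2** — `<path>` rectangle, stroke `#ff8800` → engrave (S145, F2934). Machine vertices: (127.499,131.042) → (281.793,131.042) → (281.793,123.018) → (127.499,123.018) → (127.499,131.042). Closed: final G1 returns to the first vertex.

**Shape 3** — `<path>` rectangle, stroke `#ff8800` → engrave (S145, F2934). Machine vertices: (37.629,92.969) → (95.141,92.969) → (95.141,27.672) → (37.629,27.672) → (37.629,92.969). Closed: final G1 returns to the first vertex.

**Shape 4** — `<polygon>` regular polygon, stroke `#ff8800` → engrave (S145, F2934). Machine vertices: (216.769,12.833) → (191.615,26.866) → (186.903,55.282) → (206.182,76.683) → (234.934,74.953) → (251.508,51.396) → (243.424,23.749) → (216.769,12.833). Closed: final G1 returns to the first vertex.

**Shape 5** — `<polygon>` rectangle, stroke `#ff8800` → engrave (S145, F2934). Machine vertices: (99.312,73.502) → (207.082,73.502) → (207.082,6.873) → (99.312,6.873) → (99.312,73.502). Closed: final G1 returns to the first vertex.

; LightBurn 1.6.03
; GRBL device profile, absolute coords
G21
G90
G0 X25.023 Y55.952
M4 S145
G01 X78.621 Y55.385 F2934
G01 X47.218 Y139.753
G01 X247.055 Y143.323
G01 X212.431 Y144.078
M5
G0 X127.499 Y131.042
M4 S145
G01 X281.793 Y131.042 F2934
G01 X281.793 Y123.018
G01 X127.499 Y123.018
G01 X127.499 Y131.042
M5
G0 X37.629 Y92.969
M4 S145
G01 X95.141 Y92.969 F2934
G01 X95.141 Y27.672
G01 X37.629 Y27.672
G01 X37.629 Y92.969
M5
G0 X216.769 Y12.833
M4 S145
G01 X191.615 Y26.866 F2934
G01 X186.903 Y55.282
G01 X206.182 Y76.683
G01 X234.934 Y74.953
G01 X251.508 Y51.396
G01 X243.424 Y23.749
G01 X216.769 Y12.833
M5
G0 X99.312 Y73.502
M4 S145
G01 X207.082 Y73.502 F2934
G01 X207.082 Y6.873
G01 X99.312 Y6.873
G01 X99.312 Y73.502
M5
G0 X0.000 Y0.000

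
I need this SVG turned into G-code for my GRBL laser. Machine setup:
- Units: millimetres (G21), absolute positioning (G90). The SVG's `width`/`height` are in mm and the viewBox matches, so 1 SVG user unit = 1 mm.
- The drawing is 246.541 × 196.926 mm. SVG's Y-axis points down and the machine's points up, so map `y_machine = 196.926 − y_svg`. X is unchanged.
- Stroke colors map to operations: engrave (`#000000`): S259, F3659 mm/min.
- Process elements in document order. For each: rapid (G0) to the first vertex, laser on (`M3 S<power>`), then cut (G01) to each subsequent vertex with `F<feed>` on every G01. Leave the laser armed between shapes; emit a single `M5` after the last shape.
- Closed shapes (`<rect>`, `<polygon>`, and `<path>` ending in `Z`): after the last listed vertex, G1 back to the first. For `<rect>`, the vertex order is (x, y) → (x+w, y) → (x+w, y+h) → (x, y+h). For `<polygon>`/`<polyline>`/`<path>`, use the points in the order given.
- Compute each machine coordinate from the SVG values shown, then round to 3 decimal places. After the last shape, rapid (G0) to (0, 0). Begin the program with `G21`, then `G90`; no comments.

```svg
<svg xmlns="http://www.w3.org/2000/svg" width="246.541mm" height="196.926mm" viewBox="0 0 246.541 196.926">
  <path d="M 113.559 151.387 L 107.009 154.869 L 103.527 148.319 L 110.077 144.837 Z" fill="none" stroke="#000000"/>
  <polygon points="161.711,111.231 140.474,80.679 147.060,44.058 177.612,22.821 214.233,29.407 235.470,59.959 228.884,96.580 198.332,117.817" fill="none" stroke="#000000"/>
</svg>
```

G21
G90
G0 X113.559 Y45.539
M3 S259
G01 X107.009 Y42.057 F3659
G01 X103.527 Y48.607 F3659
G01 X110.077 Y52.089 F3659
G01 X113.559 Y45.539 F3659
G0 X161.711 Y85.695
M3 S259
G01 X140.474 Y116.247 F3659
G01 X147.060 Y152.868 F3659
G01 X177.612 Y174.105 F3659
G01 X214.233 Y167.519 F3659
G01 X235.470 Y136.967 F3659
G01 X228.884 Y100.346 F3659
G01 X198.332 Y79.109 F3659
G01 X161.711 Y85.695 F3659
M5
G0 X0.000 Y0.000

viewBox `0 0 246.541 196.926` with mm width/height → 1 unit = 1 mm. Flip: y_m = 196.926 − y_svg.

**Shape 1** — `<path>` regular polygon, stroke `#000000` → engrave (S259, F3659). Machine vertices: (113.559,45.539) → (107.009,42.057) → (103.527,48.607) → (110.077,52.089) → (113.559,45.539). Closed: final G1 returns to the first vertex.

**Shape 2** — `<polygon>` regular polygon, stroke `#000000` → engrave (S259, F3659). Machine vertices: (161.711,85.695) → (140.474,116.247) → (147.060,152.868) → (177.612,174.105) → (214.233,167.519) → (235.470,136.967) → (228.884,100.346) → (198.332,79.109) → (161.711,85.695). Closed: final G1 returns to the first vertex.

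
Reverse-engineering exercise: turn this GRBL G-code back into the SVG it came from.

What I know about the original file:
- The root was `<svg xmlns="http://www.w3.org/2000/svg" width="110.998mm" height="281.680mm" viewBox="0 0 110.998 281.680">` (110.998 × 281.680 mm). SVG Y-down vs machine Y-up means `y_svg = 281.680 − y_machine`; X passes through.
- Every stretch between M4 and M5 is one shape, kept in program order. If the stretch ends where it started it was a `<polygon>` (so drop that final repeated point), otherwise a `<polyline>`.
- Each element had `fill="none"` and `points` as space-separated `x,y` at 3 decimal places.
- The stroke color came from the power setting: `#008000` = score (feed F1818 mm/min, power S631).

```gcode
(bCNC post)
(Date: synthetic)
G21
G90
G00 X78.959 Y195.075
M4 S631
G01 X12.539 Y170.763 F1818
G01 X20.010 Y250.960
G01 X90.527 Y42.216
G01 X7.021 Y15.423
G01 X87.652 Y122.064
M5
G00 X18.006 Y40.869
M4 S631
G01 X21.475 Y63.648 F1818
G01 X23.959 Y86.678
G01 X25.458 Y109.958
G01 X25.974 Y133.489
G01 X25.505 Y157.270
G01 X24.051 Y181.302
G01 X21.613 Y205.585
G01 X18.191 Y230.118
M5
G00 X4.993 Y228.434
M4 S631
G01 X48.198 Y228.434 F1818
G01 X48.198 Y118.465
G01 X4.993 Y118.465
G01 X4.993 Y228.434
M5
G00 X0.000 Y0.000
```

<svg xmlns="http://www.w3.org/2000/svg" width="110.998mm" height="281.680mm" viewBox="0 0 110.998 281.680">
  <polyline points="78.959,86.605 12.539,110.917 20.010,30.720 90.527,239.464 7.021,266.257 87.652,159.616" fill="none" stroke="#008000"/>
  <polyline points="18.006,240.811 21.475,218.032 23.959,195.002 25.458,171.722 25.974,148.191 25.505,124.410 24.051,100.378 21.613,76.095 18.191,51.562" fill="none" stroke="#008000"/>
  <polygon points="4.993,53.246 48.198,53.246 48.198,163.215 4.993,163.215" fill="none" stroke="#008000"/>
</svg>

Machine Y-up, SVG Y-down with viewBox height 281.680, so y_svg = 281.680 − y_machine; X carries over. Every run uses S631, so all elements get stroke `#008000` (score).

Run 1: The run is open, so emit a `<polyline>` with points (Y-flipped): 78.959,86.605 12.539,110.917 20.010,30.720 90.527,239.464 7.021,266.257 87.652,159.616.

Run 2: The run is open, so emit a `<polyline>` with points (Y-flipped): 18.006,240.811 21.475,218.032 23.959,195.002 25.458,171.722 25.974,148.191 25.505,124.410 24.051,100.378 21.613,76.095 18.191,51.562.

Run 3: The run returns to its start, so emit a `<polygon>` with points (Y-flipped): 4.993,53.246 48.198,53.246 48.198,163.215 4.993,163.215.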